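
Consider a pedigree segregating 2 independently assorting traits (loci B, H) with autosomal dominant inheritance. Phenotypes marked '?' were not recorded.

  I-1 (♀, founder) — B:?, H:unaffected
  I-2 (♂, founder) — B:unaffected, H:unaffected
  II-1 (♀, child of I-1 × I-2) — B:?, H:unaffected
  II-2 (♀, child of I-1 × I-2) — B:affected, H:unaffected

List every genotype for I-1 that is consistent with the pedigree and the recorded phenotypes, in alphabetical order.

B/I-1 ? ·: Bb|BB
B/I-2 un ·: bb
B/II-1 ? I-1×I-2: bb|Bb
B/II-2 aff I-1×I-2: Bb
⇒ B over [I-1,I-2,II-1,II-2]: 3 consistent
H/I-1 un ·: hh
H/I-2 un ·: hh
H/II-1 un I-1×I-2: hh
H/II-2 un I-1×I-2: hh
⇒ H over [I-1,I-2,II-1,II-2]: 1 consistent

I-1 ∈ {BB hh, Bb hh}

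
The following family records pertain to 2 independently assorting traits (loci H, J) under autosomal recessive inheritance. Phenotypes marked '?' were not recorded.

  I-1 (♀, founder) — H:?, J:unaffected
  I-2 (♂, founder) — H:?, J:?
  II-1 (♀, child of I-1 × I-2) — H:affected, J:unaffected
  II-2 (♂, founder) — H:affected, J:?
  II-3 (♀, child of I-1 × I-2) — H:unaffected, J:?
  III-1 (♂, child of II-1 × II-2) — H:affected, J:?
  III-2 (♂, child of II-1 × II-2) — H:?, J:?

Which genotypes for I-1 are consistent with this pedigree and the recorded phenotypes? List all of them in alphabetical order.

I-1 ∈ {Hh JJ, Hh Jj, hh JJ, hh Jj}

H/I-1 ? ·: Hh|hh
H/I-2 ? ·: Hh|hh
H/II-1 aff I-1×I-2: hh
H/II-2 aff ·: hh
H/II-3 un I-1×I-2: HH|Hh
H/III-1 aff II-1×II-2: hh
H/III-2 ? II-1×II-2: hh
⇒ H over [I-1,I-2,II-1,II-2,II-3,III-1,III-2]: 4 consistent
J/I-1 un ·: JJ|Jj
J/I-2 ? ·: JJ|Jj|jj
J/II-1 un I-1×I-2: JJ|Jj
J/II-2 ? ·: JJ|Jj|jj
J/II-3 ? I-1×I-2: JJ|Jj|jj
J/III-1 ? II-1×II-2: JJ|Jj|jj
J/III-2 ? II-1×II-2: JJ|Jj|jj
⇒ J over [I-1,I-2,II-1,II-2,II-3,III-1,III-2]: 218 consistent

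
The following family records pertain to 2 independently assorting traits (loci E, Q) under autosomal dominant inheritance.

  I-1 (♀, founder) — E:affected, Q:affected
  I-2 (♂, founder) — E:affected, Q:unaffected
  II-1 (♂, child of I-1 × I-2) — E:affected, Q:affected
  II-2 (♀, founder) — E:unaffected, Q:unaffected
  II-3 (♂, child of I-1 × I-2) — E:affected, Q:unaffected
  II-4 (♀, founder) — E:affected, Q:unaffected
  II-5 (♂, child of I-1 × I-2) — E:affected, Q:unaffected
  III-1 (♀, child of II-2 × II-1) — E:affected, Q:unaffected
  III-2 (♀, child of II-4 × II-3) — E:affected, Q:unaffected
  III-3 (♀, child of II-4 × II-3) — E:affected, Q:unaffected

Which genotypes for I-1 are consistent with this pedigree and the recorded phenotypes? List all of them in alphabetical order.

I-1 ∈ {EE Qq, Ee Qq}

E/I-1 aff ·: Ee|EE
E/I-2 aff ·: Ee|EE
E/II-1 aff I-1×I-2: Ee|EE
E/II-2 un ·: ee
E/II-3 aff I-1×I-2: Ee|EE
E/II-4 aff ·: Ee|EE
E/II-5 aff I-1×I-2: Ee|EE
E/III-1 aff II-2×II-1: Ee
E/III-2 aff II-4×II-3: Ee|EE
E/III-3 aff II-4×II-3: Ee|EE
⇒ E over [I-1,I-2,II-1,II-2,II-3,II-4,II-5,III-1,III-2,III-3]: 161 consistent
Q/I-1 aff ·: Qq
Q/I-2 un ·: qq
Q/II-1 aff I-1×I-2: Qq
Q/II-2 un ·: qq
Q/II-3 un I-1×I-2: qq
Q/II-4 un ·: qq
Q/II-5 un I-1×I-2: qq
Q/III-1 un II-2×II-1: qq
Q/III-2 un II-4×II-3: qq
Q/III-3 un II-4×II-3: qq
⇒ Q over [I-1,I-2,II-1,II-2,II-3,II-4,II-5,III-1,III-2,III-3]: 1 consistent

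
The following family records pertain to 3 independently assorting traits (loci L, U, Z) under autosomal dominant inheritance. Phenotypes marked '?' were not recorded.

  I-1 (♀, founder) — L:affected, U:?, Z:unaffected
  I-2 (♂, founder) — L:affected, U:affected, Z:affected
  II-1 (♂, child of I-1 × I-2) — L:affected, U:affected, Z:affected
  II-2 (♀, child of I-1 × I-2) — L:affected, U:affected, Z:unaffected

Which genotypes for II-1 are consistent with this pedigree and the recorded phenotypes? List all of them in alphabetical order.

II-1 ∈ {LL UU Zz, LL Uu Zz, Ll UU Zz, Ll Uu Zz}

L/I-1 aff ·: Ll|LL
L/I-2 aff ·: Ll|LL
L/II-1 aff I-1×I-2: Ll|LL
L/II-2 aff I-1×I-2: Ll|LL
⇒ L over [I-1,I-2,II-1,II-2]: 13 consistent
U/I-1 ? ·: uu|Uu|UU
U/I-2 aff ·: Uu|UU
U/II-1 aff I-1×I-2: Uu|UU
U/II-2 aff I-1×I-2: Uu|UU
⇒ U over [I-1,I-2,II-1,II-2]: 15 consistent
Z/I-1 un ·: zz
Z/I-2 aff ·: Zz
Z/II-1 aff I-1×I-2: Zz
Z/II-2 un I-1×I-2: zz
⇒ Z over [I-1,I-2,II-1,II-2]: 1 consistent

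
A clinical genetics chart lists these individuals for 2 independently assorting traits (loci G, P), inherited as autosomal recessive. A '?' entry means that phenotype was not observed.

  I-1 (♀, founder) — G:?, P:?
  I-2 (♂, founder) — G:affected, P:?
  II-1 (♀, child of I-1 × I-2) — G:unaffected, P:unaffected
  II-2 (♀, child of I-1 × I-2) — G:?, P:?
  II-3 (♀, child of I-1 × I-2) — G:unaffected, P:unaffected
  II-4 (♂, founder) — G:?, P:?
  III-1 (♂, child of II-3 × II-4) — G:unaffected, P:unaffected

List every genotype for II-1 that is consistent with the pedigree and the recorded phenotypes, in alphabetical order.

G/I-1 ? ·: GG|Gg
G/I-2 aff ·: gg
G/II-1 un I-1×I-2: Gg
G/II-2 ? I-1×I-2: Gg|gg
G/II-3 un I-1×I-2: Gg
G/II-4 ? ·: GG|Gg|gg
G/III-1 un II-3×II-4: GG|Gg
⇒ G over [I-1,I-2,II-1,II-2,II-3,II-4,III-1]: 15 consistent
P/I-1 ? ·: PP|Pp|pp
P/I-2 ? ·: PP|Pp|pp
P/II-1 un I-1×I-2: PP|Pp
P/II-2 ? I-1×I-2: PP|Pp|pp
P/II-3 un I-1×I-2: PP|Pp
P/II-4 ? ·: PP|Pp|pp
P/III-1 un II-3×II-4: PP|Pp
⇒ P over [I-1,I-2,II-1,II-2,II-3,II-4,III-1]: 160 consistent

II-1 ∈ {Gg PP, Gg Pp}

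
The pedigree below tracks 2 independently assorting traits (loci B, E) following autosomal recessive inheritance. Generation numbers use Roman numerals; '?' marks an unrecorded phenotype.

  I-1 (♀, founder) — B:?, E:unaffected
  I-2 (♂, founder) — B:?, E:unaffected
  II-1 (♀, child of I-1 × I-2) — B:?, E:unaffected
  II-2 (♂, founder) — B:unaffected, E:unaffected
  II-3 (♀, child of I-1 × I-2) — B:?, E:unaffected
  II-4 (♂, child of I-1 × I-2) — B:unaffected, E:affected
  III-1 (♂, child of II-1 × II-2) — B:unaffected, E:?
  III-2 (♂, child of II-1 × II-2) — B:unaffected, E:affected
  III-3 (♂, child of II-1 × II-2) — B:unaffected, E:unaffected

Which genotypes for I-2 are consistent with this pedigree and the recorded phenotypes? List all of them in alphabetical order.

I-2 ∈ {BB Ee, Bb Ee, bb Ee}

B/I-1 ? ·: BB|Bb|bb
B/I-2 ? ·: BB|Bb|bb
B/II-1 ? I-1×I-2: BB|Bb|bb
B/II-2 un ·: BB|Bb
B/II-3 ? I-1×I-2: BB|Bb|bb
B/II-4 un I-1×I-2: BB|Bb
B/III-1 un II-1×II-2: BB|Bb
B/III-2 un II-1×II-2: BB|Bb
B/III-3 un II-1×II-2: BB|Bb
⇒ B over [I-1,I-2,II-1,II-2,II-3,II-4,III-1,III-2,III-3]: 475 consistent
E/I-1 un ·: Ee
E/I-2 un ·: Ee
E/II-1 un I-1×I-2: Ee
E/II-2 un ·: Ee
E/II-3 un I-1×I-2: EE|Ee
E/II-4 aff I-1×I-2: ee
E/III-1 ? II-1×II-2: EE|Ee|ee
E/III-2 aff II-1×II-2: ee
E/III-3 un II-1×II-2: EE|Ee
⇒ E over [I-1,I-2,II-1,II-2,II-3,II-4,III-1,III-2,III-3]: 12 consistent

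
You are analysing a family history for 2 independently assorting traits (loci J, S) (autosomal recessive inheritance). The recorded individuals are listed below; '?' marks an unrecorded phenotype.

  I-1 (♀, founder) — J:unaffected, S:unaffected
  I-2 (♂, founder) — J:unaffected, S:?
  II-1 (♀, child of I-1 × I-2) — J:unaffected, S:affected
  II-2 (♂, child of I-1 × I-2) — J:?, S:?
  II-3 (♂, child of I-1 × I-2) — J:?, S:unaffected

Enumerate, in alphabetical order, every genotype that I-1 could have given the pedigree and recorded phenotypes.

I-1 ∈ {JJ Ss, Jj Ss}

J/I-1 un ·: JJ|Jj
J/I-2 un ·: JJ|Jj
J/II-1 un I-1×I-2: JJ|Jj
J/II-2 ? I-1×I-2: JJ|Jj|jj
J/II-3 ? I-1×I-2: JJ|Jj|jj
⇒ J over [I-1,I-2,II-1,II-2,II-3]: 35 consistent
S/I-1 un ·: Ss
S/I-2 ? ·: Ss|ss
S/II-1 aff I-1×I-2: ss
S/II-2 ? I-1×I-2: SS|Ss|ss
S/II-3 un I-1×I-2: SS|Ss
⇒ S over [I-1,I-2,II-1,II-2,II-3]: 8 consistent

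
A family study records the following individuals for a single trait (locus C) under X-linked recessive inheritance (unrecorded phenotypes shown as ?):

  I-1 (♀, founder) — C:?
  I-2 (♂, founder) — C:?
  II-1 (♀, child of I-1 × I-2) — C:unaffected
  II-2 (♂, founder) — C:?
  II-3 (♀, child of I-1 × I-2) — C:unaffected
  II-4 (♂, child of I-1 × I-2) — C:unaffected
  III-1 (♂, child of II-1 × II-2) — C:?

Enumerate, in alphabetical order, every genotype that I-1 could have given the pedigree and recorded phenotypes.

C/I-1 ? ·: X^CX^C|X^CX^c
C/I-2 ? ·: X^CY|X^cY
C/II-1 un I-1×I-2: X^CX^C|X^CX^c
C/II-2 ? ·: X^CY|X^cY
C/II-3 un I-1×I-2: X^CX^C|X^CX^c
C/II-4 un I-1×I-2: X^CY
C/III-1 ? II-1×II-2: X^CY|X^cY
⇒ C over [I-1,I-2,II-1,II-2,II-3,II-4,III-1]: 22 consistent

I-1 ∈ {X^CX^C, X^CX^c}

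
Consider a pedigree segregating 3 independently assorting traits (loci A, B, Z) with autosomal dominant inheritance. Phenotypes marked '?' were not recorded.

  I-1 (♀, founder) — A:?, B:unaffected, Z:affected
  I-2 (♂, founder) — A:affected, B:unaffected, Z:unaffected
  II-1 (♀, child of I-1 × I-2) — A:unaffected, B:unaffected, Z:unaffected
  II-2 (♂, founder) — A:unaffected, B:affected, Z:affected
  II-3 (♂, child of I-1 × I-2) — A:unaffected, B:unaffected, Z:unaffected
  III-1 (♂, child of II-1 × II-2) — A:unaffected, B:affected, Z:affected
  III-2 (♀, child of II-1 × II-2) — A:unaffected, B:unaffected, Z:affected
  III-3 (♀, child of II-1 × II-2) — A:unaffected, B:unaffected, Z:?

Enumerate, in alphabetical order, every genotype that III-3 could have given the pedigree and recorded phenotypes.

A/I-1 ? ·: aa|Aa
A/I-2 aff ·: Aa
A/II-1 un I-1×I-2: aa
A/II-2 un ·: aa
A/II-3 un I-1×I-2: aa
A/III-1 un II-1×II-2: aa
A/III-2 un II-1×II-2: aa
A/III-3 un II-1×II-2: aa
⇒ A over [I-1,I-2,II-1,II-2,II-3,III-1,III-2,III-3]: 2 consistent
B/I-1 un ·: bb
B/I-2 un ·: bb
B/II-1 un I-1×I-2: bb
B/II-2 aff ·: Bb
B/II-3 un I-1×I-2: bb
B/III-1 aff II-1×II-2: Bb
B/III-2 un II-1×II-2: bb
B/III-3 un II-1×II-2: bb
⇒ B over [I-1,I-2,II-1,II-2,II-3,III-1,III-2,III-3]: 1 consistent
Z/I-1 aff ·: Zz
Z/I-2 un ·: zz
Z/II-1 un I-1×I-2: zz
Z/II-2 aff ·: Zz|ZZ
Z/II-3 un I-1×I-2: zz
Z/III-1 aff II-1×II-2: Zz
Z/III-2 aff II-1×II-2: Zz
Z/III-3 ? II-1×II-2: zz|Zz
⇒ Z over [I-1,I-2,II-1,II-2,II-3,III-1,III-2,III-3]: 3 consistent

III-3 ∈ {aa bb Zz, aa bb zz}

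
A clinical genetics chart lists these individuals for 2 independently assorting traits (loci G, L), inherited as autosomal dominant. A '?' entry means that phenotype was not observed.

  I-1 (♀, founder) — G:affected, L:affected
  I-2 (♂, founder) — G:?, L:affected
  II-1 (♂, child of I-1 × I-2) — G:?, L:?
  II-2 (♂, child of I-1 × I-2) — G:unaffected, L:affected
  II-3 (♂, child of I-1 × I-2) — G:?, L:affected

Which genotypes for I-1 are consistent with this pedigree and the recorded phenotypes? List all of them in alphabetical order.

G/I-1 aff ·: Gg
G/I-2 ? ·: gg|Gg
G/II-1 ? I-1×I-2: gg|Gg|GG
G/II-2 un I-1×I-2: gg
G/II-3 ? I-1×I-2: gg|Gg|GG
⇒ G over [I-1,I-2,II-1,II-2,II-3]: 13 consistent
L/I-1 aff ·: Ll|LL
L/I-2 aff ·: Ll|LL
L/II-1 ? I-1×I-2: ll|Ll|LL
L/II-2 aff I-1×I-2: Ll|LL
L/II-3 aff I-1×I-2: Ll|LL
⇒ L over [I-1,I-2,II-1,II-2,II-3]: 29 consistent

I-1 ∈ {Gg LL, Gg Ll}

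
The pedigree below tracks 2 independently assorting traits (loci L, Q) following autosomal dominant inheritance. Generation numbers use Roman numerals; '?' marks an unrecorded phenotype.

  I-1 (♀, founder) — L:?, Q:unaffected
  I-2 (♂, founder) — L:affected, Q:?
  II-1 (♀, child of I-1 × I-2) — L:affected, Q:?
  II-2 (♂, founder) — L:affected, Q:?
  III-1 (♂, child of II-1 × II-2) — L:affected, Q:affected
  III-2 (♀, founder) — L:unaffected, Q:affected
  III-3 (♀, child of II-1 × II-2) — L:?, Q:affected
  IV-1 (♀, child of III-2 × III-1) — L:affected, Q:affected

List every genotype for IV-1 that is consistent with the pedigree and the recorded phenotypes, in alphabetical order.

L/I-1 ? ·: ll|Ll|LL
L/I-2 aff ·: Ll|LL
L/II-1 aff I-1×I-2: Ll|LL
L/II-2 aff ·: Ll|LL
L/III-1 aff II-1×II-2: Ll|LL
L/III-2 un ·: ll
L/III-3 ? II-1×II-2: ll|Ll|LL
L/IV-1 aff III-2×III-1: Ll
⇒ L over [I-1,I-2,II-1,II-2,III-1,III-2,III-3,IV-1]: 70 consistent
Q/I-1 un ·: qq
Q/I-2 ? ·: qq|Qq|QQ
Q/II-1 ? I-1×I-2: qq|Qq
Q/II-2 ? ·: qq|Qq|QQ
Q/III-1 aff II-1×II-2: Qq|QQ
Q/III-2 aff ·: Qq|QQ
Q/III-3 aff II-1×II-2: Qq|QQ
Q/IV-1 aff III-2×III-1: Qq|QQ
⇒ Q over [I-1,I-2,II-1,II-2,III-1,III-2,III-3,IV-1]: 80 consistent

IV-1 ∈ {Ll QQ, Ll Qq}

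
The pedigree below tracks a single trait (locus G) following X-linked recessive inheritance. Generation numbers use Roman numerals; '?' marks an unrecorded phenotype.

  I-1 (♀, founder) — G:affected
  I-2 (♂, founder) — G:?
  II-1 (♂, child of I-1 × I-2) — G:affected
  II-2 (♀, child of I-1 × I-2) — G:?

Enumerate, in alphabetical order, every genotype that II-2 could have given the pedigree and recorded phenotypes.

G/I-1 aff ·: X^gX^g
G/I-2 ? ·: X^GY|X^gY
G/II-1 aff I-1×I-2: X^gY
G/II-2 ? I-1×I-2: X^GX^g|X^gX^g
⇒ G over [I-1,I-2,II-1,II-2]: 2 consistent

II-2 ∈ {X^GX^g, X^gX^g}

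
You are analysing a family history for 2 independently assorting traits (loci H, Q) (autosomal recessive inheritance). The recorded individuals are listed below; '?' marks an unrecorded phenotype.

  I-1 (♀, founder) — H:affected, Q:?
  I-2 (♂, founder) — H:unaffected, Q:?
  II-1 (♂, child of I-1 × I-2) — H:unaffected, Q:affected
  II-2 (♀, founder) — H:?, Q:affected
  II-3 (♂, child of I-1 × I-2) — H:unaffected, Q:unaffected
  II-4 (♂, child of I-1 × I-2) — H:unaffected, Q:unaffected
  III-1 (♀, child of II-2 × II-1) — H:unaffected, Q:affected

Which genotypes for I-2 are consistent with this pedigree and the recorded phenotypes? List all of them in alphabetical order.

H/I-1 aff ·: hh
H/I-2 un ·: HH|Hh
H/II-1 un I-1×I-2: Hh
H/II-2 ? ·: HH|Hh|hh
H/II-3 un I-1×I-2: Hh
H/II-4 un I-1×I-2: Hh
H/III-1 un II-2×II-1: HH|Hh
⇒ H over [I-1,I-2,II-1,II-2,II-3,II-4,III-1]: 10 consistent
Q/I-1 ? ·: Qq|qq
Q/I-2 ? ·: Qq|qq
Q/II-1 aff I-1×I-2: qq
Q/II-2 aff ·: qq
Q/II-3 un I-1×I-2: QQ|Qq
Q/II-4 un I-1×I-2: QQ|Qq
Q/III-1 aff II-2×II-1: qq
⇒ Q over [I-1,I-2,II-1,II-2,II-3,II-4,III-1]: 6 consistent

I-2 ∈ {HH Qq, HH qq, Hh Qq, Hh qq}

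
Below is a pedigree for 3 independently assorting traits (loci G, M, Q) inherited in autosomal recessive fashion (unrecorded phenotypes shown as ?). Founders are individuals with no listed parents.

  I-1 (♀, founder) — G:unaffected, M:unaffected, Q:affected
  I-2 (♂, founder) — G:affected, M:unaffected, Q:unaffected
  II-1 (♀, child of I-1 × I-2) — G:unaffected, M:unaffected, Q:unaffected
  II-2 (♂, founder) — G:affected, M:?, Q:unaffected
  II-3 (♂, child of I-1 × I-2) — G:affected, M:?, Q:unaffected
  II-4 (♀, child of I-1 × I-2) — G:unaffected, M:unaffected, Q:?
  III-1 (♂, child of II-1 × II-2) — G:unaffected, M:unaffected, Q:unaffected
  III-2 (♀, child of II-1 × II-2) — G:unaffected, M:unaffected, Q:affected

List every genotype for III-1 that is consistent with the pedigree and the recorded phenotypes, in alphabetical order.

III-1 ∈ {Gg MM QQ, Gg MM Qq, Gg Mm QQ, Gg Mm Qq}

G/I-1 un ·: Gg
G/I-2 aff ·: gg
G/II-1 un I-1×I-2: Gg
G/II-2 aff ·: gg
G/II-3 aff I-1×I-2: gg
G/II-4 un I-1×I-2: Gg
G/III-1 un II-1×II-2: Gg
G/III-2 un II-1×II-2: Gg
⇒ G over [I-1,I-2,II-1,II-2,II-3,II-4,III-1,III-2]: 1 consistent
M/I-1 un ·: MM|Mm
M/I-2 un ·: MM|Mm
M/II-1 un I-1×I-2: MM|Mm
M/II-2 ? ·: MM|Mm|mm
M/II-3 ? I-1×I-2: MM|Mm|mm
M/II-4 un I-1×I-2: MM|Mm
M/III-1 un II-1×II-2: MM|Mm
M/III-2 un II-1×II-2: MM|Mm
⇒ M over [I-1,I-2,II-1,II-2,II-3,II-4,III-1,III-2]: 216 consistent
Q/I-1 aff ·: qq
Q/I-2 un ·: QQ|Qq
Q/II-1 un I-1×I-2: Qq
Q/II-2 un ·: Qq
Q/II-3 un I-1×I-2: Qq
Q/II-4 ? I-1×I-2: Qq|qq
Q/III-1 un II-1×II-2: QQ|Qq
Q/III-2 aff II-1×II-2: qq
⇒ Q over [I-1,I-2,II-1,II-2,II-3,II-4,III-1,III-2]: 6 consistent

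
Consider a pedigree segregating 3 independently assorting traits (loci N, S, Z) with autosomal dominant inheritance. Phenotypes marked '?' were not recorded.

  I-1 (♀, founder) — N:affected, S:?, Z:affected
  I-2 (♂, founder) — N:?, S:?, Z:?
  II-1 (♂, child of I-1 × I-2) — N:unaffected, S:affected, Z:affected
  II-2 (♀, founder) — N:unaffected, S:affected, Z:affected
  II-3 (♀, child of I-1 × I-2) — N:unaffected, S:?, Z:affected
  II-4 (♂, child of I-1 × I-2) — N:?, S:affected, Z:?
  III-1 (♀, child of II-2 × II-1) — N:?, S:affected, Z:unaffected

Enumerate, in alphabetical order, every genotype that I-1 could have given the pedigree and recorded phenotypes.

I-1 ∈ {Nn SS ZZ, Nn SS Zz, Nn Ss ZZ, Nn Ss Zz, Nn ss ZZ, Nn ss Zz}

N/I-1 aff ·: Nn
N/I-2 ? ·: nn|Nn
N/II-1 un I-1×I-2: nn
N/II-2 un ·: nn
N/II-3 un I-1×I-2: nn
N/II-4 ? I-1×I-2: nn|Nn|NN
N/III-1 ? II-2×II-1: nn
⇒ N over [I-1,I-2,II-1,II-2,II-3,II-4,III-1]: 5 consistent
S/I-1 ? ·: ss|Ss|SS
S/I-2 ? ·: ss|Ss|SS
S/II-1 aff I-1×I-2: Ss|SS
S/II-2 aff ·: Ss|SS
S/II-3 ? I-1×I-2: ss|Ss|SS
S/II-4 aff I-1×I-2: Ss|SS
S/III-1 aff II-2×II-1: Ss|SS
⇒ S over [I-1,I-2,II-1,II-2,II-3,II-4,III-1]: 125 consistent
Z/I-1 aff ·: Zz|ZZ
Z/I-2 ? ·: zz|Zz|ZZ
Z/II-1 aff I-1×I-2: Zz
Z/II-2 aff ·: Zz
Z/II-3 aff I-1×I-2: Zz|ZZ
Z/II-4 ? I-1×I-2: zz|Zz|ZZ
Z/III-1 un II-2×II-1: zz
⇒ Z over [I-1,I-2,II-1,II-2,II-3,II-4,III-1]: 17 consistent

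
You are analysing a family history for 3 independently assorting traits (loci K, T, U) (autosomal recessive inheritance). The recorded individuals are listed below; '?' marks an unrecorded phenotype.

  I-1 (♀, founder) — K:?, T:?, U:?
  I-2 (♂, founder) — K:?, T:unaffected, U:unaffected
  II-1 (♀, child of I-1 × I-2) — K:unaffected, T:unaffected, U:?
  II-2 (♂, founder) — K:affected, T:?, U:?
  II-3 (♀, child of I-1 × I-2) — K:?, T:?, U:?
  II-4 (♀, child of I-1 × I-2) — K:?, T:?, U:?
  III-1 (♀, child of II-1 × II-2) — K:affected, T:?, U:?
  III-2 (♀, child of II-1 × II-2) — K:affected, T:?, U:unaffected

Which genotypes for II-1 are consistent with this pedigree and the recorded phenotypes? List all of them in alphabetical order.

II-1 ∈ {Kk TT UU, Kk TT Uu, Kk TT uu, Kk Tt UU, Kk Tt Uu, Kk Tt uu}

K/I-1 ? ·: KK|Kk|kk
K/I-2 ? ·: KK|Kk|kk
K/II-1 un I-1×I-2: Kk
K/II-2 aff ·: kk
K/II-3 ? I-1×I-2: KK|Kk|kk
K/II-4 ? I-1×I-2: KK|Kk|kk
K/III-1 aff II-1×II-2: kk
K/III-2 aff II-1×II-2: kk
⇒ K over [I-1,I-2,II-1,II-2,II-3,II-4,III-1,III-2]: 27 consistent
T/I-1 ? ·: TT|Tt|tt
T/I-2 un ·: TT|Tt
T/II-1 un I-1×I-2: TT|Tt
T/II-2 ? ·: TT|Tt|tt
T/II-3 ? I-1×I-2: TT|Tt|tt
T/II-4 ? I-1×I-2: TT|Tt|tt
T/III-1 ? II-1×II-2: TT|Tt|tt
T/III-2 ? II-1×II-2: TT|Tt|tt
⇒ T over [I-1,I-2,II-1,II-2,II-3,II-4,III-1,III-2]: 482 consistent
U/I-1 ? ·: UU|Uu|uu
U/I-2 un ·: UU|Uu
U/II-1 ? I-1×I-2: UU|Uu|uu
U/II-2 ? ·: UU|Uu|uu
U/II-3 ? I-1×I-2: UU|Uu|uu
U/II-4 ? I-1×I-2: UU|Uu|uu
U/III-1 ? II-1×II-2: UU|Uu|uu
U/III-2 un II-1×II-2: UU|Uu
⇒ U over [I-1,I-2,II-1,II-2,II-3,II-4,III-1,III-2]: 411 consistent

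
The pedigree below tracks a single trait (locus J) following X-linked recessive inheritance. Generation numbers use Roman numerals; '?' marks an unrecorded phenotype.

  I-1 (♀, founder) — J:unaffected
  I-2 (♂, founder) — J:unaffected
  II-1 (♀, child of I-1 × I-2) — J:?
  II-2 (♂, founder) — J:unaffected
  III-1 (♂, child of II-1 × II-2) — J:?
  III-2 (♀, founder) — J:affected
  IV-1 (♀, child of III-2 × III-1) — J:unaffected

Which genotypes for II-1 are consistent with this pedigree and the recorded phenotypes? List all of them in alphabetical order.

J/I-1 un ·: X^JX^J|X^JX^j
J/I-2 un ·: X^JY
J/II-1 ? I-1×I-2: X^JX^J|X^JX^j
J/II-2 un ·: X^JY
J/III-1 ? II-1×II-2: X^JY
J/III-2 aff ·: X^jX^j
J/IV-1 un III-2×III-1: X^JX^j
⇒ J over [I-1,I-2,II-1,II-2,III-1,III-2,IV-1]: 3 consistent

II-1 ∈ {X^JX^J, X^JX^j}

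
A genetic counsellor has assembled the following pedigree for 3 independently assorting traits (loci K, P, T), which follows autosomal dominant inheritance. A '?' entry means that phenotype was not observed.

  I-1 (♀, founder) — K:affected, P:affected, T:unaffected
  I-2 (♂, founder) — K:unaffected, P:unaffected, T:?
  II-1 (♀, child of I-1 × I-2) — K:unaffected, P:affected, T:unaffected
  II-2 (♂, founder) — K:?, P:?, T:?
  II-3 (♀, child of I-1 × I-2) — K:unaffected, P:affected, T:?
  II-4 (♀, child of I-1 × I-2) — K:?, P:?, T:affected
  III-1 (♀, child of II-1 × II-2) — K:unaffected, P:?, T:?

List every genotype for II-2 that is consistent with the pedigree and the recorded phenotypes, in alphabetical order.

II-2 ∈ {Kk PP TT, Kk PP Tt, Kk PP tt, Kk Pp TT, Kk Pp Tt, Kk Pp tt, Kk pp TT, Kk pp Tt, Kk pp tt, kk PP TT, kk PP Tt, kk PP tt, kk Pp TT, kk Pp Tt, kk Pp tt, kk pp TT, kk pp Tt, kk pp tt}

K/I-1 aff ·: Kk
K/I-2 un ·: kk
K/II-1 un I-1×I-2: kk
K/II-2 ? ·: kk|Kk
K/II-3 un I-1×I-2: kk
K/II-4 ? I-1×I-2: kk|Kk
K/III-1 un II-1×II-2: kk
⇒ K over [I-1,I-2,II-1,II-2,II-3,II-4,III-1]: 4 consistent
P/I-1 aff ·: Pp|PP
P/I-2 un ·: pp
P/II-1 aff I-1×I-2: Pp
P/II-2 ? ·: pp|Pp|PP
P/II-3 aff I-1×I-2: Pp
P/II-4 ? I-1×I-2: pp|Pp
P/III-1 ? II-1×II-2: pp|Pp|PP
⇒ P over [I-1,I-2,II-1,II-2,II-3,II-4,III-1]: 21 consistent
T/I-1 un ·: tt
T/I-2 ? ·: Tt
T/II-1 un I-1×I-2: tt
T/II-2 ? ·: tt|Tt|TT
T/II-3 ? I-1×I-2: tt|Tt
T/II-4 aff I-1×I-2: Tt
T/III-1 ? II-1×II-2: tt|Tt
⇒ T over [I-1,I-2,II-1,II-2,II-3,II-4,III-1]: 8 consistent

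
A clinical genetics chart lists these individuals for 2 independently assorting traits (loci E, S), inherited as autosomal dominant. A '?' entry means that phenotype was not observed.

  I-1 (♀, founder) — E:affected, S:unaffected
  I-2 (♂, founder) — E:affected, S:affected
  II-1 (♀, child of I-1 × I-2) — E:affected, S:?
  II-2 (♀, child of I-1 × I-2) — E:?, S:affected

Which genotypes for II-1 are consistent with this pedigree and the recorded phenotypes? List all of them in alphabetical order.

E/I-1 aff ·: Ee|EE
E/I-2 aff ·: Ee|EE
E/II-1 aff I-1×I-2: Ee|EE
E/II-2 ? I-1×I-2: ee|Ee|EE
⇒ E over [I-1,I-2,II-1,II-2]: 15 consistent
S/I-1 un ·: ss
S/I-2 aff ·: Ss|SS
S/II-1 ? I-1×I-2: ss|Ss
S/II-2 aff I-1×I-2: Ss
⇒ S over [I-1,I-2,II-1,II-2]: 3 consistent

II-1 ∈ {EE Ss, EE ss, Ee Ss, Ee ss}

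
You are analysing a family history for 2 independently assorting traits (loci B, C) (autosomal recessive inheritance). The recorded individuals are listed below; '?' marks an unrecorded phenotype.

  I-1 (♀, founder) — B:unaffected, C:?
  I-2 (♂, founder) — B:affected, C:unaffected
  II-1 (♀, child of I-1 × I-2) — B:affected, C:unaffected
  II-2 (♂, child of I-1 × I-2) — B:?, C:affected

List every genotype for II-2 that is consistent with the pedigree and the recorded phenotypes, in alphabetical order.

B/I-1 un ·: Bb
B/I-2 aff ·: bb
B/II-1 aff I-1×I-2: bb
B/II-2 ? I-1×I-2: Bb|bb
⇒ B over [I-1,I-2,II-1,II-2]: 2 consistent
C/I-1 ? ·: Cc|cc
C/I-2 un ·: Cc
C/II-1 un I-1×I-2: CC|Cc
C/II-2 aff I-1×I-2: cc
⇒ C over [I-1,I-2,II-1,II-2]: 3 consistent

II-2 ∈ {Bb cc, bb cc}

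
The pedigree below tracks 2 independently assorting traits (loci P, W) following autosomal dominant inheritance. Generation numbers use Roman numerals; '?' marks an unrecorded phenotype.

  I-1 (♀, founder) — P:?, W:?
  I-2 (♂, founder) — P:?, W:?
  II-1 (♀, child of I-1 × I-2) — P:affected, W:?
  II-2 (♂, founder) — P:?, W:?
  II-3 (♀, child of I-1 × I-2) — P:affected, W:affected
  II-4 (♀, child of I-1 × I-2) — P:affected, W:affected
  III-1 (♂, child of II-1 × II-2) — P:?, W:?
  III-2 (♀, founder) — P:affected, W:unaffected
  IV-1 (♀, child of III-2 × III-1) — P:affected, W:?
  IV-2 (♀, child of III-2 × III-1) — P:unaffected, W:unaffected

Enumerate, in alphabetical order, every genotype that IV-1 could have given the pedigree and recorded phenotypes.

P/I-1 ? ·: pp|Pp|PP
P/I-2 ? ·: pp|Pp|PP
P/II-1 aff I-1×I-2: Pp|PP
P/II-2 ? ·: pp|Pp|PP
P/II-3 aff I-1×I-2: Pp|PP
P/II-4 aff I-1×I-2: Pp|PP
P/III-1 ? II-1×II-2: pp|Pp
P/III-2 aff ·: Pp
P/IV-1 aff III-2×III-1: Pp|PP
P/IV-2 un III-2×III-1: pp
⇒ P over [I-1,I-2,II-1,II-2,II-3,II-4,III-1,III-2,IV-1,IV-2]: 180 consistent
W/I-1 ? ·: ww|Ww|WW
W/I-2 ? ·: ww|Ww|WW
W/II-1 ? I-1×I-2: ww|Ww|WW
W/II-2 ? ·: ww|Ww|WW
W/II-3 aff I-1×I-2: Ww|WW
W/II-4 aff I-1×I-2: Ww|WW
W/III-1 ? II-1×II-2: ww|Ww
W/III-2 un ·: ww
W/IV-1 ? III-2×III-1: ww|Ww
W/IV-2 un III-2×III-1: ww
⇒ W over [I-1,I-2,II-1,II-2,II-3,II-4,III-1,III-2,IV-1,IV-2]: 216 consistent

IV-1 ∈ {PP Ww, PP ww, Pp Ww, Pp ww}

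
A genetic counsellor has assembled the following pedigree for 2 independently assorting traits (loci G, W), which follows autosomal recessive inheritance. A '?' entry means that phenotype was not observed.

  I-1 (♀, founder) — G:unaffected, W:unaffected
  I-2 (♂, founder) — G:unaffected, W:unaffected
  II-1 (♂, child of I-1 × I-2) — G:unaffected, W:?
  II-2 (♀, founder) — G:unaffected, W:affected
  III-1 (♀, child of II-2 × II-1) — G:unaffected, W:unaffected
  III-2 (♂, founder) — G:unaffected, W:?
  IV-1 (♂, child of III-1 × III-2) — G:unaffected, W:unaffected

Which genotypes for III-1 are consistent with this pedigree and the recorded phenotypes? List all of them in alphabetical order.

III-1 ∈ {GG Ww, Gg Ww}

G/I-1 un ·: GG|Gg
G/I-2 un ·: GG|Gg
G/II-1 un I-1×I-2: GG|Gg
G/II-2 un ·: GG|Gg
G/III-1 un II-2×II-1: GG|Gg
G/III-2 un ·: GG|Gg
G/IV-1 un III-1×III-2: GG|Gg
⇒ G over [I-1,I-2,II-1,II-2,III-1,III-2,IV-1]: 82 consistent
W/I-1 un ·: WW|Ww
W/I-2 un ·: WW|Ww
W/II-1 ? I-1×I-2: WW|Ww
W/II-2 aff ·: ww
W/III-1 un II-2×II-1: Ww
W/III-2 ? ·: WW|Ww|ww
W/IV-1 un III-1×III-2: WW|Ww
⇒ W over [I-1,I-2,II-1,II-2,III-1,III-2,IV-1]: 35 consistent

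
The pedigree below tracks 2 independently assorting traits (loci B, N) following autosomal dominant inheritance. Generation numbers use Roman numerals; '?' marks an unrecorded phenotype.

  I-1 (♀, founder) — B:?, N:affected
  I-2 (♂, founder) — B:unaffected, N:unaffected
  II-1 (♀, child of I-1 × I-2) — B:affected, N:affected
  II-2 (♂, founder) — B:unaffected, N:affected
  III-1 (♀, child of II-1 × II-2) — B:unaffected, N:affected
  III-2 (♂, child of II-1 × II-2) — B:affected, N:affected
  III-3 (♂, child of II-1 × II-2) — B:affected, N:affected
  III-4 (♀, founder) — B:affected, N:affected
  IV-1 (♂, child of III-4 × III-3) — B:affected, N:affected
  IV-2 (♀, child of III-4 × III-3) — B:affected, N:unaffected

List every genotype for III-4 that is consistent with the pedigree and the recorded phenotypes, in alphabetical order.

III-4 ∈ {BB Nn, Bb Nn}

B/I-1 ? ·: Bb|BB
B/I-2 un ·: bb
B/II-1 aff I-1×I-2: Bb
B/II-2 un ·: bb
B/III-1 un II-1×II-2: bb
B/III-2 aff II-1×II-2: Bb
B/III-3 aff II-1×II-2: Bb
B/III-4 aff ·: Bb|BB
B/IV-1 aff III-4×III-3: Bb|BB
B/IV-2 aff III-4×III-3: Bb|BB
⇒ B over [I-1,I-2,II-1,II-2,III-1,III-2,III-3,III-4,IV-1,IV-2]: 16 consistent
N/I-1 aff ·: Nn|NN
N/I-2 un ·: nn
N/II-1 aff I-1×I-2: Nn
N/II-2 aff ·: Nn|NN
N/III-1 aff II-1×II-2: Nn|NN
N/III-2 aff II-1×II-2: Nn|NN
N/III-3 aff II-1×II-2: Nn
N/III-4 aff ·: Nn
N/IV-1 aff III-4×III-3: Nn|NN
N/IV-2 un III-4×III-3: nn
⇒ N over [I-1,I-2,II-1,II-2,III-1,III-2,III-3,III-4,IV-1,IV-2]: 32 consistent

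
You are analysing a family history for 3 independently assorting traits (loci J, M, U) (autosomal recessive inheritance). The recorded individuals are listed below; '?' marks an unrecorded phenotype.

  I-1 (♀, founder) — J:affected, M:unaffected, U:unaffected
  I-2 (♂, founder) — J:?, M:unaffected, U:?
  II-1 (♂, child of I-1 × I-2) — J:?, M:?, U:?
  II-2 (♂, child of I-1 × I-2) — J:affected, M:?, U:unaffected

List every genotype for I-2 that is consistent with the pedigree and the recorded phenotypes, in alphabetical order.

I-2 ∈ {Jj MM UU, Jj MM Uu, Jj MM uu, Jj Mm UU, Jj Mm Uu, Jj Mm uu, jj MM UU, jj MM Uu, jj MM uu, jj Mm UU, jj Mm Uu, jj Mm uu}

J/I-1 aff ·: jj
J/I-2 ? ·: Jj|jj
J/II-1 ? I-1×I-2: Jj|jj
J/II-2 aff I-1×I-2: jj
⇒ J over [I-1,I-2,II-1,II-2]: 3 consistent
M/I-1 un ·: MM|Mm
M/I-2 un ·: MM|Mm
M/II-1 ? I-1×I-2: MM|Mm|mm
M/II-2 ? I-1×I-2: MM|Mm|mm
⇒ M over [I-1,I-2,II-1,II-2]: 18 consistent
U/I-1 un ·: UU|Uu
U/I-2 ? ·: UU|Uu|uu
U/II-1 ? I-1×I-2: UU|Uu|uu
U/II-2 un I-1×I-2: UU|Uu
⇒ U over [I-1,I-2,II-1,II-2]: 18 consistent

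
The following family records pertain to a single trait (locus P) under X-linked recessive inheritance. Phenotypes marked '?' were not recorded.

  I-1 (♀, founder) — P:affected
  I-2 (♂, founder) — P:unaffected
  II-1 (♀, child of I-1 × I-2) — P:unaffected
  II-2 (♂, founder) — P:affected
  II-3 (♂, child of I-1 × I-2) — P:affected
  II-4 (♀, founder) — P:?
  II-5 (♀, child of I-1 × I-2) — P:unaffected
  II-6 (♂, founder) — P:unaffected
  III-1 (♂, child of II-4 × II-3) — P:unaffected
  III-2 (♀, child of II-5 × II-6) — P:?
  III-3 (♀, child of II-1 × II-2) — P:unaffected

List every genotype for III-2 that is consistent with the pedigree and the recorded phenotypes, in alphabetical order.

P/I-1 aff ·: X^pX^p
P/I-2 un ·: X^PY
P/II-1 un I-1×I-2: X^PX^p
P/II-2 aff ·: X^pY
P/II-3 aff I-1×I-2: X^pY
P/II-4 ? ·: X^PX^P|X^PX^p
P/II-5 un I-1×I-2: X^PX^p
P/II-6 un ·: X^PY
P/III-1 un II-4×II-3: X^PY
P/III-2 ? II-5×II-6: X^PX^P|X^PX^p
P/III-3 un II-1×II-2: X^PX^p
⇒ P over [I-1,I-2,II-1,II-2,II-3,II-4,II-5,II-6,III-1,III-2,III-3]: 4 consistent

III-2 ∈ {X^PX^P, X^PX^p}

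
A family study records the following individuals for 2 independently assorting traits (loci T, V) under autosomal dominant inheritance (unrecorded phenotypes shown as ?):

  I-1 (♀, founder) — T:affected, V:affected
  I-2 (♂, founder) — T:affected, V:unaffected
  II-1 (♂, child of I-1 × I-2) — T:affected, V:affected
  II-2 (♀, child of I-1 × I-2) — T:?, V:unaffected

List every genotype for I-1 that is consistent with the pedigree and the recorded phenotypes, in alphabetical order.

I-1 ∈ {TT Vv, Tt Vv}

T/I-1 aff ·: Tt|TT
T/I-2 aff ·: Tt|TT
T/II-1 aff I-1×I-2: Tt|TT
T/II-2 ? I-1×I-2: tt|Tt|TT
⇒ T over [I-1,I-2,II-1,II-2]: 15 consistent
V/I-1 aff ·: Vv
V/I-2 un ·: vv
V/II-1 aff I-1×I-2: Vv
V/II-2 un I-1×I-2: vv
⇒ V over [I-1,I-2,II-1,II-2]: 1 consistent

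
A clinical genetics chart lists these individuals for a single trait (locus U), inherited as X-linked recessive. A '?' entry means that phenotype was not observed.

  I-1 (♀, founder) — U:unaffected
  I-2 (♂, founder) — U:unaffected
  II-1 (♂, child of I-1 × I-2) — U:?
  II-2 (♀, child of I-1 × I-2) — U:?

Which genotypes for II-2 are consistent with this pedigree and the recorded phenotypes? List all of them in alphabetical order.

II-2 ∈ {X^UX^U, X^UX^u}

U/I-1 un ·: X^UX^U|X^UX^u
U/I-2 un ·: X^UY
U/II-1 ? I-1×I-2: X^UY|X^uY
U/II-2 ? I-1×I-2: X^UX^U|X^UX^u
⇒ U over [I-1,I-2,II-1,II-2]: 5 consistent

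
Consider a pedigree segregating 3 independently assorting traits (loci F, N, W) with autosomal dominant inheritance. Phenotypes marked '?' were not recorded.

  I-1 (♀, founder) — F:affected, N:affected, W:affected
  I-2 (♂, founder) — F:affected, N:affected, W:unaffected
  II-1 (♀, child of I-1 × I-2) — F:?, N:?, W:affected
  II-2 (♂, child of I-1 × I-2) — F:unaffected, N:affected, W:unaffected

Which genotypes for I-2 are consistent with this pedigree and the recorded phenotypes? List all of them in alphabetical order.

F/I-1 aff ·: Ff
F/I-2 aff ·: Ff
F/II-1 ? I-1×I-2: ff|Ff|FF
F/II-2 un I-1×I-2: ff
⇒ F over [I-1,I-2,II-1,II-2]: 3 consistent
N/I-1 aff ·: Nn|NN
N/I-2 aff ·: Nn|NN
N/II-1 ? I-1×I-2: nn|Nn|NN
N/II-2 aff I-1×I-2: Nn|NN
⇒ N over [I-1,I-2,II-1,II-2]: 15 consistent
W/I-1 aff ·: Ww
W/I-2 un ·: ww
W/II-1 aff I-1×I-2: Ww
W/II-2 un I-1×I-2: ww
⇒ W over [I-1,I-2,II-1,II-2]: 1 consistent

I-2 ∈ {Ff NN ww, Ff Nn ww}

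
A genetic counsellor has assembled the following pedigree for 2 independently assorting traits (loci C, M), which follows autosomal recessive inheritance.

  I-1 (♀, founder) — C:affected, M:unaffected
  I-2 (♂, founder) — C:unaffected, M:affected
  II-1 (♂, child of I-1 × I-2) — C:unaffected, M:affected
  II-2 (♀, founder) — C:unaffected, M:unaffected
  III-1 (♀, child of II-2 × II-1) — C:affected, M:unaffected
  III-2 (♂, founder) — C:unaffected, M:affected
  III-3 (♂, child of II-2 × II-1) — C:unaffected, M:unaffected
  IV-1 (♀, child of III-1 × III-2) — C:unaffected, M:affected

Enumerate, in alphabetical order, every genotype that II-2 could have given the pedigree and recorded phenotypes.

II-2 ∈ {Cc MM, Cc Mm}

C/I-1 aff ·: cc
C/I-2 un ·: CC|Cc
C/II-1 un I-1×I-2: Cc
C/II-2 un ·: Cc
C/III-1 aff II-2×II-1: cc
C/III-2 un ·: CC|Cc
C/III-3 un II-2×II-1: CC|Cc
C/IV-1 un III-1×III-2: Cc
⇒ C over [I-1,I-2,II-1,II-2,III-1,III-2,III-3,IV-1]: 8 consistent
M/I-1 un ·: Mm
M/I-2 aff ·: mm
M/II-1 aff I-1×I-2: mm
M/II-2 un ·: MM|Mm
M/III-1 un II-2×II-1: Mm
M/III-2 aff ·: mm
M/III-3 un II-2×II-1: Mm
M/IV-1 aff III-1×III-2: mm
⇒ M over [I-1,I-2,II-1,II-2,III-1,III-2,III-3,IV-1]: 2 consistent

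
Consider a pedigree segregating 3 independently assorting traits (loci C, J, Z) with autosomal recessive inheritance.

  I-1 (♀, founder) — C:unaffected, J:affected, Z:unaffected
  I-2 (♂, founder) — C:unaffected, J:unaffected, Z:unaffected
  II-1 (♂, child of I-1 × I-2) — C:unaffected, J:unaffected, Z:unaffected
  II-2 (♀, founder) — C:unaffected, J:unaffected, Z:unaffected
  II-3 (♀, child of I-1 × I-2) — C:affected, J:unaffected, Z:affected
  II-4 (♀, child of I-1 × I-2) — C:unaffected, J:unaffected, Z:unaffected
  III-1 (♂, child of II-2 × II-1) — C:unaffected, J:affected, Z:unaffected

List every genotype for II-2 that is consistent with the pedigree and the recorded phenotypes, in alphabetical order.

II-2 ∈ {CC Jj ZZ, CC Jj Zz, Cc Jj ZZ, Cc Jj Zz}

C/I-1 un ·: Cc
C/I-2 un ·: Cc
C/II-1 un I-1×I-2: CC|Cc
C/II-2 un ·: CC|Cc
C/II-3 aff I-1×I-2: cc
C/II-4 un I-1×I-2: CC|Cc
C/III-1 un II-2×II-1: CC|Cc
⇒ C over [I-1,I-2,II-1,II-2,II-3,II-4,III-1]: 14 consistent
J/I-1 aff ·: jj
J/I-2 un ·: JJ|Jj
J/II-1 un I-1×I-2: Jj
J/II-2 un ·: Jj
J/II-3 un I-1×I-2: Jj
J/II-4 un I-1×I-2: Jj
J/III-1 aff II-2×II-1: jj
⇒ J over [I-1,I-2,II-1,II-2,II-3,II-4,III-1]: 2 consistent
Z/I-1 un ·: Zz
Z/I-2 un ·: Zz
Z/II-1 un I-1×I-2: ZZ|Zz
Z/II-2 un ·: ZZ|Zz
Z/II-3 aff I-1×I-2: zz
Z/II-4 un I-1×I-2: ZZ|Zz
Z/III-1 un II-2×II-1: ZZ|Zz
⇒ Z over [I-1,I-2,II-1,II-2,II-3,II-4,III-1]: 14 consistent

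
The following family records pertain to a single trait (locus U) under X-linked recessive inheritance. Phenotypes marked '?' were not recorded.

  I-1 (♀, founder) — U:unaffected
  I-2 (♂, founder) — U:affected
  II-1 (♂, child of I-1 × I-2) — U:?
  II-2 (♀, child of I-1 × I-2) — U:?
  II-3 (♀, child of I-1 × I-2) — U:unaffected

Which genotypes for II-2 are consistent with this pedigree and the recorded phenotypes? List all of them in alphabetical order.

U/I-1 un ·: X^UX^U|X^UX^u
U/I-2 aff ·: X^uY
U/II-1 ? I-1×I-2: X^UY|X^uY
U/II-2 ? I-1×I-2: X^UX^u|X^uX^u
U/II-3 un I-1×I-2: X^UX^u
⇒ U over [I-1,I-2,II-1,II-2,II-3]: 5 consistent

II-2 ∈ {X^UX^u, X^uX^u}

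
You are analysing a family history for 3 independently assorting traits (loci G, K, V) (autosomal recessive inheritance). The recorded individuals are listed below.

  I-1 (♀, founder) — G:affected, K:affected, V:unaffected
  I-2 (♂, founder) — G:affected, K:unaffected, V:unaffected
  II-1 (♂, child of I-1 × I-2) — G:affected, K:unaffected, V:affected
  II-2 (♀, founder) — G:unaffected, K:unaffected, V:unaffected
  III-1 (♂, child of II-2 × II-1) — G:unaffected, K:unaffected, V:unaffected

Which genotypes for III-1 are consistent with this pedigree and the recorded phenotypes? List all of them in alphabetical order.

III-1 ∈ {Gg KK Vv, Gg Kk Vv}

G/I-1 aff ·: gg
G/I-2 aff ·: gg
G/II-1 aff I-1×I-2: gg
G/II-2 un ·: GG|Gg
G/III-1 un II-2×II-1: Gg
⇒ G over [I-1,I-2,II-1,II-2,III-1]: 2 consistent
K/I-1 aff ·: kk
K/I-2 un ·: KK|Kk
K/II-1 un I-1×I-2: Kk
K/II-2 un ·: KK|Kk
K/III-1 un II-2×II-1: KK|Kk
⇒ K over [I-1,I-2,II-1,II-2,III-1]: 8 consistent
V/I-1 un ·: Vv
V/I-2 un ·: Vv
V/II-1 aff I-1×I-2: vv
V/II-2 un ·: VV|Vv
V/III-1 un II-2×II-1: Vv
⇒ V over [I-1,I-2,II-1,II-2,III-1]: 2 consistent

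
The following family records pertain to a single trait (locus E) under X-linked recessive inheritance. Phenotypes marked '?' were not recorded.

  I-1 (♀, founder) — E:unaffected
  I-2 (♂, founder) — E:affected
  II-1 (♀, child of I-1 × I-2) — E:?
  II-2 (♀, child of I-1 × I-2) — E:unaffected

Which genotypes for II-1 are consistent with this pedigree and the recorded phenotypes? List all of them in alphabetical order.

II-1 ∈ {X^EX^e, X^eX^e}

E/I-1 un ·: X^EX^E|X^EX^e
E/I-2 aff ·: X^eY
E/II-1 ? I-1×I-2: X^EX^e|X^eX^e
E/II-2 un I-1×I-2: X^EX^e
⇒ E over [I-1,I-2,II-1,II-2]: 3 consistent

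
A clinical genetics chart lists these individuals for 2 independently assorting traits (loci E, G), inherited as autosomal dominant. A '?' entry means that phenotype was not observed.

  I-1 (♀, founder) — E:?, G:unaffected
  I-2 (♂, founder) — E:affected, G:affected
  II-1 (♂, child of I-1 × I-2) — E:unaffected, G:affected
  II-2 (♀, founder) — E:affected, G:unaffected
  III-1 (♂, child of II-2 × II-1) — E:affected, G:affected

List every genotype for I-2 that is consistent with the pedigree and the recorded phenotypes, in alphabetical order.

I-2 ∈ {Ee GG, Ee Gg}

E/I-1 ? ·: ee|Ee
E/I-2 aff ·: Ee
E/II-1 un I-1×I-2: ee
E/II-2 aff ·: Ee|EE
E/III-1 aff II-2×II-1: Ee
⇒ E over [I-1,I-2,II-1,II-2,III-1]: 4 consistent
G/I-1 un ·: gg
G/I-2 aff ·: Gg|GG
G/II-1 aff I-1×I-2: Gg
G/II-2 un ·: gg
G/III-1 aff II-2×II-1: Gg
⇒ G over [I-1,I-2,II-1,II-2,III-1]: 2 consistent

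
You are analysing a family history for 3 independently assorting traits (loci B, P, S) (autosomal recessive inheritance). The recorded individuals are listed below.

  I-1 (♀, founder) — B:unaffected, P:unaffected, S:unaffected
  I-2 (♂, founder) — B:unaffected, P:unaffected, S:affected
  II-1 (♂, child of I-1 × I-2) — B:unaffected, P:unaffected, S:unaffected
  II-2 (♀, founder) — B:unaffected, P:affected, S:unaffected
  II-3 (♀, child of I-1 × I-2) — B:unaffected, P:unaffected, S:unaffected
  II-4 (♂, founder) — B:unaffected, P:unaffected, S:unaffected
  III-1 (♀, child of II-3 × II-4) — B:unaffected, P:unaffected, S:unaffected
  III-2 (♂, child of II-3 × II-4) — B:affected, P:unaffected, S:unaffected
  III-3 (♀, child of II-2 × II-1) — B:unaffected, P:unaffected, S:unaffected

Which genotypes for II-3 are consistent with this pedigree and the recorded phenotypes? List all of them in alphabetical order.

B/I-1 un ·: BB|Bb
B/I-2 un ·: BB|Bb
B/II-1 un I-1×I-2: BB|Bb
B/II-2 un ·: BB|Bb
B/II-3 un I-1×I-2: Bb
B/II-4 un ·: Bb
B/III-1 un II-3×II-4: BB|Bb
B/III-2 aff II-3×II-4: bb
B/III-3 un II-2×II-1: BB|Bb
⇒ B over [I-1,I-2,II-1,II-2,II-3,II-4,III-1,III-2,III-3]: 42 consistent
P/I-1 un ·: PP|Pp
P/I-2 un ·: PP|Pp
P/II-1 un I-1×I-2: PP|Pp
P/II-2 aff ·: pp
P/II-3 un I-1×I-2: PP|Pp
P/II-4 un ·: PP|Pp
P/III-1 un II-3×II-4: PP|Pp
P/III-2 un II-3×II-4: PP|Pp
P/III-3 un II-2×II-1: Pp
⇒ P over [I-1,I-2,II-1,II-2,II-3,II-4,III-1,III-2,III-3]: 83 consistent
S/I-1 un ·: SS|Ss
S/I-2 aff ·: ss
S/II-1 un I-1×I-2: Ss
S/II-2 un ·: SS|Ss
S/II-3 un I-1×I-2: Ss
S/II-4 un ·: SS|Ss
S/III-1 un II-3×II-4: SS|Ss
S/III-2 un II-3×II-4: SS|Ss
S/III-3 un II-2×II-1: SS|Ss
⇒ S over [I-1,I-2,II-1,II-2,II-3,II-4,III-1,III-2,III-3]: 64 consistent

II-3 ∈ {Bb PP Ss, Bb Pp Ss}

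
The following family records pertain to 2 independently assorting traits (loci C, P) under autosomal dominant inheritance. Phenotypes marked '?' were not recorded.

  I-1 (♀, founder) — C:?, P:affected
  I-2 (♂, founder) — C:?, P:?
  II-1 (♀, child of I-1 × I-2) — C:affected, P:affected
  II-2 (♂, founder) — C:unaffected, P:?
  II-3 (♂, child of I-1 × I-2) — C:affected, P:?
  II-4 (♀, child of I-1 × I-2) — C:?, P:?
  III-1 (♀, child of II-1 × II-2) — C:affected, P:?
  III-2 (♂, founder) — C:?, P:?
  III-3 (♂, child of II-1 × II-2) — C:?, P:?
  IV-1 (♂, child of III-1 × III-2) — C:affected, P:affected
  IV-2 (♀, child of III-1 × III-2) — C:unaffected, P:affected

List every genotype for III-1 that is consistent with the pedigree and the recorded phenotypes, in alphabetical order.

III-1 ∈ {Cc PP, Cc Pp, Cc pp}

C/I-1 ? ·: cc|Cc|CC
C/I-2 ? ·: cc|Cc|CC
C/II-1 aff I-1×I-2: Cc|CC
C/II-2 un ·: cc
C/II-3 aff I-1×I-2: Cc|CC
C/II-4 ? I-1×I-2: cc|Cc|CC
C/III-1 aff II-1×II-2: Cc
C/III-2 ? ·: cc|Cc
C/III-3 ? II-1×II-2: cc|Cc
C/IV-1 aff III-1×III-2: Cc|CC
C/IV-2 un III-1×III-2: cc
⇒ C over [I-1,I-2,II-1,II-2,II-3,II-4,III-1,III-2,III-3,IV-1,IV-2]: 165 consistent
P/I-1 aff ·: Pp|PP
P/I-2 ? ·: pp|Pp|PP
P/II-1 aff I-1×I-2: Pp|PP
P/II-2 ? ·: pp|Pp|PP
P/II-3 ? I-1×I-2: pp|Pp|PP
P/II-4 ? I-1×I-2: pp|Pp|PP
P/III-1 ? II-1×II-2: pp|Pp|PP
P/III-2 ? ·: pp|Pp|PP
P/III-3 ? II-1×II-2: pp|Pp|PP
P/IV-1 aff III-1×III-2: Pp|PP
P/IV-2 aff III-1×III-2: Pp|PP
⇒ P over [I-1,I-2,II-1,II-2,II-3,II-4,III-1,III-2,III-3,IV-1,IV-2]: 3076 consistent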